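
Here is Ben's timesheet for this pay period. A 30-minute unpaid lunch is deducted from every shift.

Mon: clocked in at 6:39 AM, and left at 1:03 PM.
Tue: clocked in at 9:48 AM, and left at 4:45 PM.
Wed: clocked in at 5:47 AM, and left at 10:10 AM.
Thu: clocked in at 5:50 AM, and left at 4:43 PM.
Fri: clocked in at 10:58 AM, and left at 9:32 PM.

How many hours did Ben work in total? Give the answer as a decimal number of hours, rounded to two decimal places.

36.68 hours

Mon: 6:39 AM–1:03 PM = 6 h 24 min; less 30 min break → 5 h 54 min
Tue: 9:48 AM–4:45 PM = 6 h 57 min; less 30 min break → 6 h 27 min
Wed: 5:47 AM–10:10 AM = 4 h 23 min; less 30 min break → 3 h 53 min
Thu: 5:50 AM–4:43 PM = 10 h 53 min; less 30 min break → 10 h 23 min
Fri: 10:58 AM–9:32 PM = 10 h 34 min; less 30 min break → 10 h 4 min
Total: 5 h 54 min + 6 h 27 min + 3 h 53 min + 10 h 23 min + 10 h 4 min = 36 h 41 min.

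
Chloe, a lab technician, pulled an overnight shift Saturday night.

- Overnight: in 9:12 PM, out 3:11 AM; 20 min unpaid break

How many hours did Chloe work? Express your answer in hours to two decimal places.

Overnight: 9:12 PM → midnight = 2 h 48 min; midnight → 3:11 AM = 3 h 11 min; span 5 h 59 min; less 20 min break → 5 h 39 min

5.65 hours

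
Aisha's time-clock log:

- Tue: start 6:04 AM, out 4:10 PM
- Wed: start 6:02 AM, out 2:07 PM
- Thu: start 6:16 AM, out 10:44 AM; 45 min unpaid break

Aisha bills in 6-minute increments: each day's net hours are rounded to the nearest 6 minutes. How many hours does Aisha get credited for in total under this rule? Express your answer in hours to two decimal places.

21.90 hours

Tue: 6:04 AM–4:10 PM = 10 h 6 min → rounds to 10 h 6 min
Wed: 6:02 AM–2:07 PM = 8 h 5 min → rounds to 8 h 6 min
Thu: 6:16 AM–10:44 AM = 4 h 28 min − 45 min = 3 h 43 min → rounds to 3 h 42 min
Total credited: 21 h 54 min.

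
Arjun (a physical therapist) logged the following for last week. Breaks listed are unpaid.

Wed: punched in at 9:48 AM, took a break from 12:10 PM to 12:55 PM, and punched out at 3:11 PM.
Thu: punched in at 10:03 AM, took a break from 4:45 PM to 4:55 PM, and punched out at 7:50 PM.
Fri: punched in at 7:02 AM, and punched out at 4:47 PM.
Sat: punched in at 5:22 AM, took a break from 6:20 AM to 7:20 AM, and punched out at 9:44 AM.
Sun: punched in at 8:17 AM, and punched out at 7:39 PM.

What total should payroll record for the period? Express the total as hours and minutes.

Wed: 9:48 AM–3:11 PM = 5 h 23 min; less 45 min break → 4 h 38 min
Thu: 10:03 AM–7:50 PM = 9 h 47 min; less 10 min break → 9 h 37 min
Fri: 7:02 AM–4:47 PM = 9 h 45 min
Sat: 5:22 AM–9:44 AM = 4 h 22 min; less 60 min break → 3 h 22 min
Sun: 8:17 AM–7:39 PM = 11 h 22 min
Total: 4 h 38 min + 9 h 37 min + 9 h 45 min + 3 h 22 min + 11 h 22 min = 38 h 44 min.

38 h 44 min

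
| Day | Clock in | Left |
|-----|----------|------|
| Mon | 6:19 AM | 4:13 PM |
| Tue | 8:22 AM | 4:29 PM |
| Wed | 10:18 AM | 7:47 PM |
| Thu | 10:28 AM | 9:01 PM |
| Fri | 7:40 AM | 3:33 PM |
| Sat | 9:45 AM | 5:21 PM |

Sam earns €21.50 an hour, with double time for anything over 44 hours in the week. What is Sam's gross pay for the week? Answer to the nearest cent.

Mon: 6:19 AM–4:13 PM = 9 h 54 min
Tue: 8:22 AM–4:29 PM = 8 h 7 min
Wed: 10:18 AM–7:47 PM = 9 h 29 min
Thu: 10:28 AM–9:01 PM = 10 h 33 min
Fri: 7:40 AM–3:33 PM = 7 h 53 min
Sat: 9:45 AM–5:21 PM = 7 h 36 min
Total worked: 53 h 32 min = 3212 min.
Regular 44 h 0 min = 2640 min at €21.50/h; overtime 9 h 32 min = 572 min at €43.00/h.
Pay = (2640 × €21.50 + 572 × €43.00) ÷ 60 = €1355.93.

€1355.93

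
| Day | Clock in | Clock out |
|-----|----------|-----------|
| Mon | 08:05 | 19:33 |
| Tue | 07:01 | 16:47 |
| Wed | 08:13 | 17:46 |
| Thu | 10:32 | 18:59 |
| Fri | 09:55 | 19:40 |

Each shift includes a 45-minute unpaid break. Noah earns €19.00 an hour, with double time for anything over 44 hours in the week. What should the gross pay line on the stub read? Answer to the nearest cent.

Mon: 08:05–19:33 = 11 h 28 min; less 45 min break → 10 h 43 min
Tue: 07:01–16:47 = 9 h 46 min; less 45 min break → 9 h 1 min
Wed: 08:13–17:46 = 9 h 33 min; less 45 min break → 8 h 48 min
Thu: 10:32–18:59 = 8 h 27 min; less 45 min break → 7 h 42 min
Fri: 09:55–19:40 = 9 h 45 min; less 45 min break → 9 h 0 min
Total worked: 45 h 14 min = 2714 min.
Regular 44 h 0 min = 2640 min at €19.00/h; overtime 1 h 14 min = 74 min at €38.00/h.
Pay = (2640 × €19.00 + 74 × €38.00) ÷ 60 = €882.87.

€882.87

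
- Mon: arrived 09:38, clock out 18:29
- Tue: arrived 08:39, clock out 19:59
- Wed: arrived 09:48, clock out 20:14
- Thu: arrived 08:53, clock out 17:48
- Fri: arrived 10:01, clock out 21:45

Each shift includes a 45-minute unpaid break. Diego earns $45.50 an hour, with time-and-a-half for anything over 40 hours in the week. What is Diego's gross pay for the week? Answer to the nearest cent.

$2333.01

Mon: 09:38–18:29 = 8 h 51 min; less 45 min break → 8 h 6 min
Tue: 08:39–19:59 = 11 h 20 min; less 45 min break → 10 h 35 min
Wed: 09:48–20:14 = 10 h 26 min; less 45 min break → 9 h 41 min
Thu: 08:53–17:48 = 8 h 55 min; less 45 min break → 8 h 10 min
Fri: 10:01–21:45 = 11 h 44 min; less 45 min break → 10 h 59 min
Total worked: 47 h 31 min = 2851 min.
Regular 40 h 0 min = 2400 min at $45.50/h; overtime 7 h 31 min = 451 min at $68.25/h.
Pay = (2400 × $45.50 + 451 × $68.25) ÷ 60 = $2333.01.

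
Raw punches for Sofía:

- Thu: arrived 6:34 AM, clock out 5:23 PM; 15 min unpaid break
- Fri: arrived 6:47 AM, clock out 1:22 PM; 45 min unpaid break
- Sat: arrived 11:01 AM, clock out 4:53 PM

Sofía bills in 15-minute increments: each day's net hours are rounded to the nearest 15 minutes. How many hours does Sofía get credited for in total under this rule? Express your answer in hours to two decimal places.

22.00 hours

Thu: 6:34 AM–5:23 PM = 10 h 49 min − 15 min = 10 h 34 min → rounds to 10 h 30 min
Fri: 6:47 AM–1:22 PM = 6 h 35 min − 45 min = 5 h 50 min → rounds to 5 h 45 min
Sat: 11:01 AM–4:53 PM = 5 h 52 min → rounds to 5 h 45 min
Total credited: 22 h 0 min.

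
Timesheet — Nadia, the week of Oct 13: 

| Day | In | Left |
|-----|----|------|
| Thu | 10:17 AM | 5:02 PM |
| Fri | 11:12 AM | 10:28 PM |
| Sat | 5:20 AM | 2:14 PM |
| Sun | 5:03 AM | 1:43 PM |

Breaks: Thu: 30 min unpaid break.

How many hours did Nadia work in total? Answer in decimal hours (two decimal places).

Thu: 10:17 AM–5:02 PM = 6 h 45 min; less 30 min break → 6 h 15 min
Fri: 11:12 AM–10:28 PM = 11 h 16 min
Sat: 5:20 AM–2:14 PM = 8 h 54 min
Sun: 5:03 AM–1:43 PM = 8 h 40 min
Total: 6 h 15 min + 11 h 16 min + 8 h 54 min + 8 h 40 min = 35 h 5 min.

35.08 hours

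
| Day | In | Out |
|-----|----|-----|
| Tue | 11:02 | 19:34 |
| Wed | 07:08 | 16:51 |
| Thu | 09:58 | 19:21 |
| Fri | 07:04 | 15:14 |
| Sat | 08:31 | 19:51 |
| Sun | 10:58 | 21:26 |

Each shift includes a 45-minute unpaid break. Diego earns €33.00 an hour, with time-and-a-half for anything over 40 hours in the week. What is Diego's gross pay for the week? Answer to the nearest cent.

€1968.45

Tue: 11:02–19:34 = 8 h 32 min; less 45 min break → 7 h 47 min
Wed: 07:08–16:51 = 9 h 43 min; less 45 min break → 8 h 58 min
Thu: 09:58–19:21 = 9 h 23 min; less 45 min break → 8 h 38 min
Fri: 07:04–15:14 = 8 h 10 min; less 45 min break → 7 h 25 min
Sat: 08:31–19:51 = 11 h 20 min; less 45 min break → 10 h 35 min
Sun: 10:58–21:26 = 10 h 28 min; less 45 min break → 9 h 43 min
Total worked: 53 h 6 min = 3186 min.
Regular 40 h 0 min = 2400 min at €33.00/h; overtime 13 h 6 min = 786 min at €49.50/h.
Pay = (2400 × €33.00 + 786 × €49.50) ÷ 60 = €1968.45.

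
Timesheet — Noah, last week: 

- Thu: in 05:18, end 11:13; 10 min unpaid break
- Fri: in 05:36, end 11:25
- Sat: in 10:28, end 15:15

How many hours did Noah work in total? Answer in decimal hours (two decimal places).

16.35 hours

Thu: 05:18–11:13 = 5 h 55 min; less 10 min break → 5 h 45 min
Fri: 05:36–11:25 = 5 h 49 min
Sat: 10:28–15:15 = 4 h 47 min
Total: 5 h 45 min + 5 h 49 min + 4 h 47 min = 16 h 21 min.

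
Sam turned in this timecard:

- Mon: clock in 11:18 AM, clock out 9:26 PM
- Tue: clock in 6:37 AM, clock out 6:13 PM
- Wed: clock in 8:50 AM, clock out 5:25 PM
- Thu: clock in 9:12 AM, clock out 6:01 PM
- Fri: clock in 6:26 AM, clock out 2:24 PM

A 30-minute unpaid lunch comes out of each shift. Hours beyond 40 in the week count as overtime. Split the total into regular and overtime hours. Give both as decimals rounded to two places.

Mon: 11:18 AM–9:26 PM = 10 h 8 min; less 30 min break → 9 h 38 min
Tue: 6:37 AM–6:13 PM = 11 h 36 min; less 30 min break → 11 h 6 min
Wed: 8:50 AM–5:25 PM = 8 h 35 min; less 30 min break → 8 h 5 min
Thu: 9:12 AM–6:01 PM = 8 h 49 min; less 30 min break → 8 h 19 min
Fri: 6:26 AM–2:24 PM = 7 h 58 min; less 30 min break → 7 h 28 min
Total worked: 44 h 36 min = 44.60 h.
Threshold 40 h → overtime 4 h 36 min, regular 40 h 0 min.

Regular 40.00 hours, overtime 4.60 hours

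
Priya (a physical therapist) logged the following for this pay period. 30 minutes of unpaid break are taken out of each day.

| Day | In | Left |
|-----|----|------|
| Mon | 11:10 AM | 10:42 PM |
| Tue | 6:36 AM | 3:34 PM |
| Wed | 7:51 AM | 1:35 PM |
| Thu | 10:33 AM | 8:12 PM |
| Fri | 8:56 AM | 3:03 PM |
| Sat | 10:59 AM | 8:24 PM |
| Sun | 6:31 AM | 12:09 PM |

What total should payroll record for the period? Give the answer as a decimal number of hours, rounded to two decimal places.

53.55 hours

Mon: 11:10 AM–10:42 PM = 11 h 32 min; less 30 min break → 11 h 2 min
Tue: 6:36 AM–3:34 PM = 8 h 58 min; less 30 min break → 8 h 28 min
Wed: 7:51 AM–1:35 PM = 5 h 44 min; less 30 min break → 5 h 14 min
Thu: 10:33 AM–8:12 PM = 9 h 39 min; less 30 min break → 9 h 9 min
Fri: 8:56 AM–3:03 PM = 6 h 7 min; less 30 min break → 5 h 37 min
Sat: 10:59 AM–8:24 PM = 9 h 25 min; less 30 min break → 8 h 55 min
Sun: 6:31 AM–12:09 PM = 5 h 38 min; less 30 min break → 5 h 8 min
Total: 11 h 2 min + 8 h 28 min + 5 h 14 min + 9 h 9 min + 5 h 37 min + 8 h 55 min + 5 h 8 min = 53 h 33 min.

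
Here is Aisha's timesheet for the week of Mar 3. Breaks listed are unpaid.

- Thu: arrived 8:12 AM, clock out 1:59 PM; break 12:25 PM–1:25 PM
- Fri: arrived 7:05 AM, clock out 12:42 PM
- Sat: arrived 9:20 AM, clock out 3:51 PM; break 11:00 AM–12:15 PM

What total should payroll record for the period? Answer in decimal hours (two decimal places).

Thu: 8:12 AM–1:59 PM = 5 h 47 min; less 60 min break → 4 h 47 min
Fri: 7:05 AM–12:42 PM = 5 h 37 min
Sat: 9:20 AM–3:51 PM = 6 h 31 min; less 75 min break → 5 h 16 min
Total: 4 h 47 min + 5 h 37 min + 5 h 16 min = 15 h 40 min.

15.67 hours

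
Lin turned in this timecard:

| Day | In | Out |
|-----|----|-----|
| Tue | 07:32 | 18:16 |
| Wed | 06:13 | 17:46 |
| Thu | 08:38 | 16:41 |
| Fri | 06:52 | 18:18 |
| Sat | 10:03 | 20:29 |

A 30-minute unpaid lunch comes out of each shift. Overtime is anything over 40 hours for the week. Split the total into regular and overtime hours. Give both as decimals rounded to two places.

Regular 40.00 hours, overtime 9.70 hours

Tue: 07:32–18:16 = 10 h 44 min; less 30 min break → 10 h 14 min
Wed: 06:13–17:46 = 11 h 33 min; less 30 min break → 11 h 3 min
Thu: 08:38–16:41 = 8 h 3 min; less 30 min break → 7 h 33 min
Fri: 06:52–18:18 = 11 h 26 min; less 30 min break → 10 h 56 min
Sat: 10:03–20:29 = 10 h 26 min; less 30 min break → 9 h 56 min
Total worked: 49 h 42 min = 49.70 h.
Threshold 40 h → overtime 9 h 42 min, regular 40 h 0 min.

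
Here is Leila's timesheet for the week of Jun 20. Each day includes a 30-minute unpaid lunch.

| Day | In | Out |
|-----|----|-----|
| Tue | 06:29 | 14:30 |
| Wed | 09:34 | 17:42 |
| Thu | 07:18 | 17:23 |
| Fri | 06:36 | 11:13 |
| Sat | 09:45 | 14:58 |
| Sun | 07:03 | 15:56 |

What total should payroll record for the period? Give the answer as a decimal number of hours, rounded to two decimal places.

Tue: 06:29–14:30 = 8 h 1 min; less 30 min break → 7 h 31 min
Wed: 09:34–17:42 = 8 h 8 min; less 30 min break → 7 h 38 min
Thu: 07:18–17:23 = 10 h 5 min; less 30 min break → 9 h 35 min
Fri: 06:36–11:13 = 4 h 37 min; less 30 min break → 4 h 7 min
Sat: 09:45–14:58 = 5 h 13 min; less 30 min break → 4 h 43 min
Sun: 07:03–15:56 = 8 h 53 min; less 30 min break → 8 h 23 min
Total: 7 h 31 min + 7 h 38 min + 9 h 35 min + 4 h 7 min + 4 h 43 min + 8 h 23 min = 41 h 57 min.

41.95 hours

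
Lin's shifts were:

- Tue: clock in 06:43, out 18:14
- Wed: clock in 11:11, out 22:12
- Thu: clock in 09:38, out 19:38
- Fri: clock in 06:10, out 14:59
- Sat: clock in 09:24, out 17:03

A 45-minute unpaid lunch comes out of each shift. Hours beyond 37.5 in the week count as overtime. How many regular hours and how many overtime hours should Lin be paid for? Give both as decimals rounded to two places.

Tue: 06:43–18:14 = 11 h 31 min; less 45 min break → 10 h 46 min
Wed: 11:11–22:12 = 11 h 1 min; less 45 min break → 10 h 16 min
Thu: 09:38–19:38 = 10 h 0 min; less 45 min break → 9 h 15 min
Fri: 06:10–14:59 = 8 h 49 min; less 45 min break → 8 h 4 min
Sat: 09:24–17:03 = 7 h 39 min; less 45 min break → 6 h 54 min
Total worked: 45 h 15 min = 45.25 h.
Threshold 37.5 h → overtime 7 h 45 min, regular 37 h 30 min.

Regular 37.50 hours, overtime 7.75 hours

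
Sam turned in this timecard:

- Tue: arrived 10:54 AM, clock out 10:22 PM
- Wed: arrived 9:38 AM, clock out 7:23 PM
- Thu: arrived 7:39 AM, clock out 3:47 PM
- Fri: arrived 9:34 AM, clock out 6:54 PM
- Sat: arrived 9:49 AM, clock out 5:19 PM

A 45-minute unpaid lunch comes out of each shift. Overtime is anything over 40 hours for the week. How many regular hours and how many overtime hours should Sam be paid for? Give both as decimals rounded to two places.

Tue: 10:54 AM–10:22 PM = 11 h 28 min; less 45 min break → 10 h 43 min
Wed: 9:38 AM–7:23 PM = 9 h 45 min; less 45 min break → 9 h 0 min
Thu: 7:39 AM–3:47 PM = 8 h 8 min; less 45 min break → 7 h 23 min
Fri: 9:34 AM–6:54 PM = 9 h 20 min; less 45 min break → 8 h 35 min
Sat: 9:49 AM–5:19 PM = 7 h 30 min; less 45 min break → 6 h 45 min
Total worked: 42 h 26 min = 42.43 h.
Threshold 40 h → overtime 2 h 26 min, regular 40 h 0 min.

Regular 40.00 hours, overtime 2.43 hours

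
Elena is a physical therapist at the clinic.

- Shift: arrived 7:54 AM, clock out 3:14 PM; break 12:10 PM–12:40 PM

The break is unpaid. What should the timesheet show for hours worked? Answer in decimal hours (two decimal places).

6.83 hours

Shift: 7:54 AM–3:14 PM = 7 h 20 min; less 30 min break → 6 h 50 min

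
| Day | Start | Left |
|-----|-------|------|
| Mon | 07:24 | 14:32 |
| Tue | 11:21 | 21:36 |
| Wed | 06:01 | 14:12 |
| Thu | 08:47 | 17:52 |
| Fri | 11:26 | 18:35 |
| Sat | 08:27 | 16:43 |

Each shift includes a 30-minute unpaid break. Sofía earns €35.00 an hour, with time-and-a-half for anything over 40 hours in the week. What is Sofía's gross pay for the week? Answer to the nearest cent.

Mon: 07:24–14:32 = 7 h 8 min; less 30 min break → 6 h 38 min
Tue: 11:21–21:36 = 10 h 15 min; less 30 min break → 9 h 45 min
Wed: 06:01–14:12 = 8 h 11 min; less 30 min break → 7 h 41 min
Thu: 08:47–17:52 = 9 h 5 min; less 30 min break → 8 h 35 min
Fri: 11:26–18:35 = 7 h 9 min; less 30 min break → 6 h 39 min
Sat: 08:27–16:43 = 8 h 16 min; less 30 min break → 7 h 46 min
Total worked: 47 h 4 min = 2824 min.
Regular 40 h 0 min = 2400 min at €35.00/h; overtime 7 h 4 min = 424 min at €52.50/h.
Pay = (2400 × €35.00 + 424 × €52.50) ÷ 60 = €1771.00.

€1771.00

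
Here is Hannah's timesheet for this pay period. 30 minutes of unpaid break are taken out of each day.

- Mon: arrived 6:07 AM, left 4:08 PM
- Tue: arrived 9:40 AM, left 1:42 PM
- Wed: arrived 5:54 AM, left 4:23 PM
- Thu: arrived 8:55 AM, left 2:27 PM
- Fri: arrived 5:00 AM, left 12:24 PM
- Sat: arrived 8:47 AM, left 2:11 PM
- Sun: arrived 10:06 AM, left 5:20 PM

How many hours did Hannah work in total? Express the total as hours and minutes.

46 h 36 min

Mon: 6:07 AM–4:08 PM = 10 h 1 min; less 30 min break → 9 h 31 min
Tue: 9:40 AM–1:42 PM = 4 h 2 min; less 30 min break → 3 h 32 min
Wed: 5:54 AM–4:23 PM = 10 h 29 min; less 30 min break → 9 h 59 min
Thu: 8:55 AM–2:27 PM = 5 h 32 min; less 30 min break → 5 h 2 min
Fri: 5:00 AM–12:24 PM = 7 h 24 min; less 30 min break → 6 h 54 min
Sat: 8:47 AM–2:11 PM = 5 h 24 min; less 30 min break → 4 h 54 min
Sun: 10:06 AM–5:20 PM = 7 h 14 min; less 30 min break → 6 h 44 min
Total: 9 h 31 min + 3 h 32 min + 9 h 59 min + 5 h 2 min + 6 h 54 min + 4 h 54 min + 6 h 44 min = 46 h 36 min.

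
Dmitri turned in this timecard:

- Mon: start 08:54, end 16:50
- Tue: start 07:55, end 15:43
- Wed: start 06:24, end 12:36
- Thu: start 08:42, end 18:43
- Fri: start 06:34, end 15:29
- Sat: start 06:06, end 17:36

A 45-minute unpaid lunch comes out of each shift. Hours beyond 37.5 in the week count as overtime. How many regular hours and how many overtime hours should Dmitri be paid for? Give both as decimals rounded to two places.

Mon: 08:54–16:50 = 7 h 56 min; less 45 min break → 7 h 11 min
Tue: 07:55–15:43 = 7 h 48 min; less 45 min break → 7 h 3 min
Wed: 06:24–12:36 = 6 h 12 min; less 45 min break → 5 h 27 min
Thu: 08:42–18:43 = 10 h 1 min; less 45 min break → 9 h 16 min
Fri: 06:34–15:29 = 8 h 55 min; less 45 min break → 8 h 10 min
Sat: 06:06–17:36 = 11 h 30 min; less 45 min break → 10 h 45 min
Total worked: 47 h 52 min = 47.87 h.
Threshold 37.5 h → overtime 10 h 22 min, regular 37 h 30 min.

Regular 37.50 hours, overtime 10.37 hours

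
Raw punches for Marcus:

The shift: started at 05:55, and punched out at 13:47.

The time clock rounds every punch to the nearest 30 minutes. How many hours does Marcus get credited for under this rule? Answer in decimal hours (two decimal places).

8.00 hours

The shift: in 05:55→06:00, out 13:47→14:00; 8 h 0 min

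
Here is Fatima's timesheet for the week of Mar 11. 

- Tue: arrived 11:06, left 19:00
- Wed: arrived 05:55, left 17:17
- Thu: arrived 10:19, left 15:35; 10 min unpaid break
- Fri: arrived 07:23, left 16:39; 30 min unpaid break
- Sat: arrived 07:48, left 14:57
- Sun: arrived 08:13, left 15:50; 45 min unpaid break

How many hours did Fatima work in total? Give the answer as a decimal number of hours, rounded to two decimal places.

47.15 hours

Tue: 11:06–19:00 = 7 h 54 min
Wed: 05:55–17:17 = 11 h 22 min
Thu: 10:19–15:35 = 5 h 16 min; less 10 min break → 5 h 6 min
Fri: 07:23–16:39 = 9 h 16 min; less 30 min break → 8 h 46 min
Sat: 07:48–14:57 = 7 h 9 min
Sun: 08:13–15:50 = 7 h 37 min; less 45 min break → 6 h 52 min
Total: 7 h 54 min + 11 h 22 min + 5 h 6 min + 8 h 46 min + 7 h 9 min + 6 h 52 min = 47 h 9 min.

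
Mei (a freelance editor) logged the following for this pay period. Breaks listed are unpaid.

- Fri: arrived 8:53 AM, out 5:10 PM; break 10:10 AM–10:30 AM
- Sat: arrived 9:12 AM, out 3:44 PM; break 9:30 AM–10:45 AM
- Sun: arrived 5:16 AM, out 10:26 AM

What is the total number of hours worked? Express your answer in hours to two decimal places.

18.40 hours

Fri: 8:53 AM–5:10 PM = 8 h 17 min; less 20 min break → 7 h 57 min
Sat: 9:12 AM–3:44 PM = 6 h 32 min; less 75 min break → 5 h 17 min
Sun: 5:16 AM–10:26 AM = 5 h 10 min
Total: 7 h 57 min + 5 h 17 min + 5 h 10 min = 18 h 24 min.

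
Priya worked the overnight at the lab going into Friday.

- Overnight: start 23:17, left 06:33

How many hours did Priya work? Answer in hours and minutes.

7 h 16 min

Overnight: 23:17 → midnight = 0 h 43 min; midnight → 06:33 = 6 h 33 min; span 7 h 16 min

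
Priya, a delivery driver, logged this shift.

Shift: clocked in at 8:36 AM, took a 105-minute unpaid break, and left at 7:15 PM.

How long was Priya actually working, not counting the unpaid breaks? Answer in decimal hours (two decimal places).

Shift: 8:36 AM–7:15 PM = 10 h 39 min; less 105 min break → 8 h 54 min

8.90 hours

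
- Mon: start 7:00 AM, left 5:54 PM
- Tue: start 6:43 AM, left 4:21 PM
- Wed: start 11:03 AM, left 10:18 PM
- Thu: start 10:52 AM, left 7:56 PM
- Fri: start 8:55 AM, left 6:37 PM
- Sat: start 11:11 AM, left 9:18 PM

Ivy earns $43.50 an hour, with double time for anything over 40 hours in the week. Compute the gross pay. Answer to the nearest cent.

Mon: 7:00 AM–5:54 PM = 10 h 54 min
Tue: 6:43 AM–4:21 PM = 9 h 38 min
Wed: 11:03 AM–10:18 PM = 11 h 15 min
Thu: 10:52 AM–7:56 PM = 9 h 4 min
Fri: 8:55 AM–6:37 PM = 9 h 42 min
Sat: 11:11 AM–9:18 PM = 10 h 7 min
Total worked: 60 h 40 min = 3640 min.
Regular 40 h 0 min = 2400 min at $43.50/h; overtime 20 h 40 min = 1240 min at $87.00/h.
Pay = (2400 × $43.50 + 1240 × $87.00) ÷ 60 = $3538.00.

$3538.00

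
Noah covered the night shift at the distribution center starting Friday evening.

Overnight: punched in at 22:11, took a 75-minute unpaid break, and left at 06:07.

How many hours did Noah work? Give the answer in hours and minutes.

Overnight: 22:11 → midnight = 1 h 49 min; midnight → 06:07 = 6 h 7 min; span 7 h 56 min; less 75 min break → 6 h 41 min

6 h 41 min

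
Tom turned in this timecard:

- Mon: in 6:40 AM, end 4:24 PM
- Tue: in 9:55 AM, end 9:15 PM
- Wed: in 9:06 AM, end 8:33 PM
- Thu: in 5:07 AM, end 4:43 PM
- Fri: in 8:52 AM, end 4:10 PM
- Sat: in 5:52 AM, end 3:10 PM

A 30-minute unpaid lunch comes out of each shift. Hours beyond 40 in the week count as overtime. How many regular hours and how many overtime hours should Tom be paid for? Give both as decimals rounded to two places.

Regular 40.00 hours, overtime 17.72 hours

Mon: 6:40 AM–4:24 PM = 9 h 44 min; less 30 min break → 9 h 14 min
Tue: 9:55 AM–9:15 PM = 11 h 20 min; less 30 min break → 10 h 50 min
Wed: 9:06 AM–8:33 PM = 11 h 27 min; less 30 min break → 10 h 57 min
Thu: 5:07 AM–4:43 PM = 11 h 36 min; less 30 min break → 11 h 6 min
Fri: 8:52 AM–4:10 PM = 7 h 18 min; less 30 min break → 6 h 48 min
Sat: 5:52 AM–3:10 PM = 9 h 18 min; less 30 min break → 8 h 48 min
Total worked: 57 h 43 min = 57.72 h.
Threshold 40 h → overtime 17 h 43 min, regular 40 h 0 min.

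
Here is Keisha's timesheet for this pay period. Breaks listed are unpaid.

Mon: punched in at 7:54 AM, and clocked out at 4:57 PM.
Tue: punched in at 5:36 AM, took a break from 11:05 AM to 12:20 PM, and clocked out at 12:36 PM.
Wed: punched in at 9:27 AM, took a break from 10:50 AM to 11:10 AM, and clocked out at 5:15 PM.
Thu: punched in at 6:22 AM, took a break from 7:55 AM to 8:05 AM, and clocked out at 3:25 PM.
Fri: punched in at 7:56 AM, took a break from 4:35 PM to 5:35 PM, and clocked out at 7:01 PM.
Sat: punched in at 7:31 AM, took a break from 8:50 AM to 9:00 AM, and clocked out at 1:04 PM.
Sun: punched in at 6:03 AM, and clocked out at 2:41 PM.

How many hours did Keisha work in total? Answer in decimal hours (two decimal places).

Mon: 7:54 AM–4:57 PM = 9 h 3 min
Tue: 5:36 AM–12:36 PM = 7 h 0 min; less 75 min break → 5 h 45 min
Wed: 9:27 AM–5:15 PM = 7 h 48 min; less 20 min break → 7 h 28 min
Thu: 6:22 AM–3:25 PM = 9 h 3 min; less 10 min break → 8 h 53 min
Fri: 7:56 AM–7:01 PM = 11 h 5 min; less 60 min break → 10 h 5 min
Sat: 7:31 AM–1:04 PM = 5 h 33 min; less 10 min break → 5 h 23 min
Sun: 6:03 AM–2:41 PM = 8 h 38 min
Total: 9 h 3 min + 5 h 45 min + 7 h 28 min + 8 h 53 min + 10 h 5 min + 5 h 23 min + 8 h 38 min = 55 h 15 min.

55.25 hours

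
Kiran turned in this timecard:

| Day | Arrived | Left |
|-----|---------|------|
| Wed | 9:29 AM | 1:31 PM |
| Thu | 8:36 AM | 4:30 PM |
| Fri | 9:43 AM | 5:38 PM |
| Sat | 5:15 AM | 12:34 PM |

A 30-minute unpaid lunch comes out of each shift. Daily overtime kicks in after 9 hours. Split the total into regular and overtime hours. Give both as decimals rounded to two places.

Wed: 9:29 AM–1:31 PM = 4 h 2 min; less 30 min break → 3 h 32 min
Thu: 8:36 AM–4:30 PM = 7 h 54 min; less 30 min break → 7 h 24 min
Fri: 9:43 AM–5:38 PM = 7 h 55 min; less 30 min break → 7 h 25 min
Sat: 5:15 AM–12:34 PM = 7 h 19 min; less 30 min break → 6 h 49 min
Wed reg 3 h 32 min / OT 0 h 0 min; Thu reg 7 h 24 min / OT 0 h 0 min; Fri reg 7 h 25 min / OT 0 h 0 min; Sat reg 6 h 49 min / OT 0 h 0 min.
Totals: regular 25 h 10 min, overtime 0 h 0 min.

Regular 25.17 hours, overtime 0.00 hours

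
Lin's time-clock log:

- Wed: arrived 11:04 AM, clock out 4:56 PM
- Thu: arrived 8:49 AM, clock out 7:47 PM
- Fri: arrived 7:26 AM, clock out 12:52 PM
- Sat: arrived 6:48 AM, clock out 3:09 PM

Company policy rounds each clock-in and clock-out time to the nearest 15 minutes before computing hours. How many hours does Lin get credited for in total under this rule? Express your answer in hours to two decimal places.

Wed: in 11:04 AM→11:00 AM, out 4:56 PM→5:00 PM; 6 h 0 min
Thu: in 8:49 AM→8:45 AM, out 7:47 PM→7:45 PM; 11 h 0 min
Fri: in 7:26 AM→7:30 AM, out 12:52 PM→12:45 PM; 5 h 15 min
Sat: in 6:48 AM→6:45 AM, out 3:09 PM→3:15 PM; 8 h 30 min
Total credited: 30 h 45 min.

30.75 hours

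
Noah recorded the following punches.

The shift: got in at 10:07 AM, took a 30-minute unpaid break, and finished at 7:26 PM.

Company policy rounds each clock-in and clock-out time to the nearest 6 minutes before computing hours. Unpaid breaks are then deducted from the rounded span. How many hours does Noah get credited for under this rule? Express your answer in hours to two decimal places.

8.80 hours

The shift: in 10:07 AM→10:06 AM, out 7:26 PM→7:24 PM; 9 h 18 min − 30 min = 8 h 48 min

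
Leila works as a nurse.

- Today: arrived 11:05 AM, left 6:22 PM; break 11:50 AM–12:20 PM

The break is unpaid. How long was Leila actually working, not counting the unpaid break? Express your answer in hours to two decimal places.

Today: 11:05 AM–6:22 PM = 7 h 17 min; less 30 min break → 6 h 47 min

6.78 hours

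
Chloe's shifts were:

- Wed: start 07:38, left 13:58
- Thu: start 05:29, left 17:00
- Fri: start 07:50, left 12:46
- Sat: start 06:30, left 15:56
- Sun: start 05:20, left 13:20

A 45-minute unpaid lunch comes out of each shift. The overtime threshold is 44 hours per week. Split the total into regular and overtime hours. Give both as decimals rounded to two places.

Wed: 07:38–13:58 = 6 h 20 min; less 45 min break → 5 h 35 min
Thu: 05:29–17:00 = 11 h 31 min; less 45 min break → 10 h 46 min
Fri: 07:50–12:46 = 4 h 56 min; less 45 min break → 4 h 11 min
Sat: 06:30–15:56 = 9 h 26 min; less 45 min break → 8 h 41 min
Sun: 05:20–13:20 = 8 h 0 min; less 45 min break → 7 h 15 min
Total worked: 36 h 28 min = 36.47 h.
Threshold 44 h → overtime 0 h 0 min, regular 36 h 28 min.

Regular 36.47 hours, overtime 0.00 hours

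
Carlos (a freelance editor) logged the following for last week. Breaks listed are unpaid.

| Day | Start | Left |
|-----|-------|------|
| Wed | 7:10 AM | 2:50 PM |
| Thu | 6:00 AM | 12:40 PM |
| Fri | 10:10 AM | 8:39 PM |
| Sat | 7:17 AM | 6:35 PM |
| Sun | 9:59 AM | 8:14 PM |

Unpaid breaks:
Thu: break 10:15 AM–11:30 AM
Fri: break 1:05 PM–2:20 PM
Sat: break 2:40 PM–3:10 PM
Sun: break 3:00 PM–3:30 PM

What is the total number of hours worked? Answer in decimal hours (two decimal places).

42.87 hours

Wed: 7:10 AM–2:50 PM = 7 h 40 min
Thu: 6:00 AM–12:40 PM = 6 h 40 min; less 75 min break → 5 h 25 min
Fri: 10:10 AM–8:39 PM = 10 h 29 min; less 75 min break → 9 h 14 min
Sat: 7:17 AM–6:35 PM = 11 h 18 min; less 30 min break → 10 h 48 min
Sun: 9:59 AM–8:14 PM = 10 h 15 min; less 30 min break → 9 h 45 min
Total: 7 h 40 min + 5 h 25 min + 9 h 14 min + 10 h 48 min + 9 h 45 min = 42 h 52 min.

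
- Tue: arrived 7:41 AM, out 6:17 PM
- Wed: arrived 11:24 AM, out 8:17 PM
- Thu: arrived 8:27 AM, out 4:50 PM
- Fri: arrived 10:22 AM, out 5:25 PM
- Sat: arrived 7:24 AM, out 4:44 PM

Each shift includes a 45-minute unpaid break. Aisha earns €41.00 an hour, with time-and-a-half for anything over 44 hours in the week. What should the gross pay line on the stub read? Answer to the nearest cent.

Tue: 7:41 AM–6:17 PM = 10 h 36 min; less 45 min break → 9 h 51 min
Wed: 11:24 AM–8:17 PM = 8 h 53 min; less 45 min break → 8 h 8 min
Thu: 8:27 AM–4:50 PM = 8 h 23 min; less 45 min break → 7 h 38 min
Fri: 10:22 AM–5:25 PM = 7 h 3 min; less 45 min break → 6 h 18 min
Sat: 7:24 AM–4:44 PM = 9 h 20 min; less 45 min break → 8 h 35 min
Total worked: 40 h 30 min = 2430 min.
Regular 40 h 30 min = 2430 min at €41.00/h; overtime 0 h 0 min = 0 min at €61.50/h.
Pay = (2430 × €41.00 + 0 × €61.50) ÷ 60 = €1660.50.

€1660.50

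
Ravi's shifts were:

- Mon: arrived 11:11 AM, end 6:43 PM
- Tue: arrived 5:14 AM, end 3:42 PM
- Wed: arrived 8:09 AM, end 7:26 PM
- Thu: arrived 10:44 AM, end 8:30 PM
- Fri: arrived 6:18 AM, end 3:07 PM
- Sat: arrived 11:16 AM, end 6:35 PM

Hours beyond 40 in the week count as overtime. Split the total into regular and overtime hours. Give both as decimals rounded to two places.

Mon: 11:11 AM–6:43 PM = 7 h 32 min
Tue: 5:14 AM–3:42 PM = 10 h 28 min
Wed: 8:09 AM–7:26 PM = 11 h 17 min
Thu: 10:44 AM–8:30 PM = 9 h 46 min
Fri: 6:18 AM–3:07 PM = 8 h 49 min
Sat: 11:16 AM–6:35 PM = 7 h 19 min
Total worked: 55 h 11 min = 55.18 h.
Threshold 40 h → overtime 15 h 11 min, regular 40 h 0 min.

Regular 40.00 hours, overtime 15.18 hours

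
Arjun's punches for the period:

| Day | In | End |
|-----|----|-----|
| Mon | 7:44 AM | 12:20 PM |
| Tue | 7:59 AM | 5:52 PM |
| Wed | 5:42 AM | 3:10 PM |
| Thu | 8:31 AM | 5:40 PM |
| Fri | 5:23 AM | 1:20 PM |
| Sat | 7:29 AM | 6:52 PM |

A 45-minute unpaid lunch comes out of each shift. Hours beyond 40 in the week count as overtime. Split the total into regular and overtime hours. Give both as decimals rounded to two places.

Regular 40.00 hours, overtime 7.93 hours

Mon: 7:44 AM–12:20 PM = 4 h 36 min; less 45 min break → 3 h 51 min
Tue: 7:59 AM–5:52 PM = 9 h 53 min; less 45 min break → 9 h 8 min
Wed: 5:42 AM–3:10 PM = 9 h 28 min; less 45 min break → 8 h 43 min
Thu: 8:31 AM–5:40 PM = 9 h 9 min; less 45 min break → 8 h 24 min
Fri: 5:23 AM–1:20 PM = 7 h 57 min; less 45 min break → 7 h 12 min
Sat: 7:29 AM–6:52 PM = 11 h 23 min; less 45 min break → 10 h 38 min
Total worked: 47 h 56 min = 47.93 h.
Threshold 40 h → overtime 7 h 56 min, regular 40 h 0 min.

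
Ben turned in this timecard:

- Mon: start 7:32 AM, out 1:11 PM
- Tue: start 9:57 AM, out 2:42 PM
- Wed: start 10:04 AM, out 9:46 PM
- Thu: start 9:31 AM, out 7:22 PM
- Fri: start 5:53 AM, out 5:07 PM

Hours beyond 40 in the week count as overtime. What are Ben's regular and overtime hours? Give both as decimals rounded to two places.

Mon: 7:32 AM–1:11 PM = 5 h 39 min
Tue: 9:57 AM–2:42 PM = 4 h 45 min
Wed: 10:04 AM–9:46 PM = 11 h 42 min
Thu: 9:31 AM–7:22 PM = 9 h 51 min
Fri: 5:53 AM–5:07 PM = 11 h 14 min
Total worked: 43 h 11 min = 43.18 h.
Threshold 40 h → overtime 3 h 11 min, regular 40 h 0 min.

Regular 40.00 hours, overtime 3.18 hours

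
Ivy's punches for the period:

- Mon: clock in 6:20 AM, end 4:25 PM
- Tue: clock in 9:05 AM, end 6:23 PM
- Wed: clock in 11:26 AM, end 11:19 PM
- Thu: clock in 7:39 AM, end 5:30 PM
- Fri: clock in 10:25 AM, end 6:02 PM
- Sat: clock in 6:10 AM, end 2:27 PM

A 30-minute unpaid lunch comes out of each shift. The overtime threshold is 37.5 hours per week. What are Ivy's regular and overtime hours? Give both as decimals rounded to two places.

Mon: 6:20 AM–4:25 PM = 10 h 5 min; less 30 min break → 9 h 35 min
Tue: 9:05 AM–6:23 PM = 9 h 18 min; less 30 min break → 8 h 48 min
Wed: 11:26 AM–11:19 PM = 11 h 53 min; less 30 min break → 11 h 23 min
Thu: 7:39 AM–5:30 PM = 9 h 51 min; less 30 min break → 9 h 21 min
Fri: 10:25 AM–6:02 PM = 7 h 37 min; less 30 min break → 7 h 7 min
Sat: 6:10 AM–2:27 PM = 8 h 17 min; less 30 min break → 7 h 47 min
Total worked: 54 h 1 min = 54.02 h.
Threshold 37.5 h → overtime 16 h 31 min, regular 37 h 30 min.

Regular 37.50 hours, overtime 16.52 hours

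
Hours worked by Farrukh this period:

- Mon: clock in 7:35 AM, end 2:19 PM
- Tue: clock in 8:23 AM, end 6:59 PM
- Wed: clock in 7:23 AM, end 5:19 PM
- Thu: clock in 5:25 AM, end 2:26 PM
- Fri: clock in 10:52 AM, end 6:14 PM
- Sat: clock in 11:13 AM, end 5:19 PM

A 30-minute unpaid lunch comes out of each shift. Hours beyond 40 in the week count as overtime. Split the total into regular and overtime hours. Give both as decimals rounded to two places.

Mon: 7:35 AM–2:19 PM = 6 h 44 min; less 30 min break → 6 h 14 min
Tue: 8:23 AM–6:59 PM = 10 h 36 min; less 30 min break → 10 h 6 min
Wed: 7:23 AM–5:19 PM = 9 h 56 min; less 30 min break → 9 h 26 min
Thu: 5:25 AM–2:26 PM = 9 h 1 min; less 30 min break → 8 h 31 min
Fri: 10:52 AM–6:14 PM = 7 h 22 min; less 30 min break → 6 h 52 min
Sat: 11:13 AM–5:19 PM = 6 h 6 min; less 30 min break → 5 h 36 min
Total worked: 46 h 45 min = 46.75 h.
Threshold 40 h → overtime 6 h 45 min, regular 40 h 0 min.

Regular 40.00 hours, overtime 6.75 hours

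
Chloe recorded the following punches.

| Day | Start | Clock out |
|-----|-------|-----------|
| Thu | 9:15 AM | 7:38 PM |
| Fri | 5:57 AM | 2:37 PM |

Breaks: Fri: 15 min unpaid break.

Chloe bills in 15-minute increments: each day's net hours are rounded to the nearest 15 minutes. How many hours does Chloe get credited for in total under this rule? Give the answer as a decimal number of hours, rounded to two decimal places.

Thu: 9:15 AM–7:38 PM = 10 h 23 min → rounds to 10 h 30 min
Fri: 5:57 AM–2:37 PM = 8 h 40 min − 15 min = 8 h 25 min → rounds to 8 h 30 min
Total credited: 19 h 0 min.

19.00 hours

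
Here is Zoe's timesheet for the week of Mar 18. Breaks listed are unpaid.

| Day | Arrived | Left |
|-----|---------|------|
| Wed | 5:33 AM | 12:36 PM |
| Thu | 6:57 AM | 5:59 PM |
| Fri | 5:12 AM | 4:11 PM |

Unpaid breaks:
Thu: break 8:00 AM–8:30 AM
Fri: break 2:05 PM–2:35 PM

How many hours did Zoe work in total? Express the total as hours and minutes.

Wed: 5:33 AM–12:36 PM = 7 h 3 min
Thu: 6:57 AM–5:59 PM = 11 h 2 min; less 30 min break → 10 h 32 min
Fri: 5:12 AM–4:11 PM = 10 h 59 min; less 30 min break → 10 h 29 min
Total: 7 h 3 min + 10 h 32 min + 10 h 29 min = 28 h 4 min.

28 h 4 min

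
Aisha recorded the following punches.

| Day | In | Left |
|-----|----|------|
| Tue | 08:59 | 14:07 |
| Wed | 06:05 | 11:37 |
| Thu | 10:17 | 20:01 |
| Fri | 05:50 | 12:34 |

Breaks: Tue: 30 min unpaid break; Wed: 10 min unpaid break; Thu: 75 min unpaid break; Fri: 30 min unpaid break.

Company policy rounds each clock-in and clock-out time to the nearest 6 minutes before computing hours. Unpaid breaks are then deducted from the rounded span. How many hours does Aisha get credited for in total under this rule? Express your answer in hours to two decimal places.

24.68 hours

Tue: in 08:59→09:00, out 14:07→14:06; 5 h 6 min − 30 min = 4 h 36 min
Wed: in 06:05→06:06, out 11:37→11:36; 5 h 30 min − 10 min = 5 h 20 min
Thu: in 10:17→10:18, out 20:01→20:00; 9 h 42 min − 75 min = 8 h 27 min
Fri: in 05:50→05:48, out 12:34→12:36; 6 h 48 min − 30 min = 6 h 18 min
Total credited: 24 h 41 min.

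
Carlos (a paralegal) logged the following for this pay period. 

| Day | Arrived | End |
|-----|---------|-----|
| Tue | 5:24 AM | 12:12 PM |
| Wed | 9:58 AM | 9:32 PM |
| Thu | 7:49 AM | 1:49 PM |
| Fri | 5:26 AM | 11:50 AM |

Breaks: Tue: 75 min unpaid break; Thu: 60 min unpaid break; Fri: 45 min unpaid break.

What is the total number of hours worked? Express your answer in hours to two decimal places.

27.77 hours

Tue: 5:24 AM–12:12 PM = 6 h 48 min; less 75 min break → 5 h 33 min
Wed: 9:58 AM–9:32 PM = 11 h 34 min
Thu: 7:49 AM–1:49 PM = 6 h 0 min; less 60 min break → 5 h 0 min
Fri: 5:26 AM–11:50 AM = 6 h 24 min; less 45 min break → 5 h 39 min
Total: 5 h 33 min + 11 h 34 min + 5 h 0 min + 5 h 39 min = 27 h 46 min.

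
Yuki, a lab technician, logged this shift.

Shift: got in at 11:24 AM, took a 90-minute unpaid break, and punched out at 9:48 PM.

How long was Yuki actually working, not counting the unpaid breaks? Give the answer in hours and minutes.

Shift: 11:24 AM–9:48 PM = 10 h 24 min; less 90 min break → 8 h 54 min

8 h 54 min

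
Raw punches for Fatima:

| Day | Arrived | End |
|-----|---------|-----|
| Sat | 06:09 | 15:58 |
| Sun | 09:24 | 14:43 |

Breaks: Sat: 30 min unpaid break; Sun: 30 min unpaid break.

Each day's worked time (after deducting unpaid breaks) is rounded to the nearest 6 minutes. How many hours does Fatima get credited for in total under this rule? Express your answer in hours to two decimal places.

14.10 hours

Sat: 06:09–15:58 = 9 h 49 min − 30 min = 9 h 19 min → rounds to 9 h 18 min
Sun: 09:24–14:43 = 5 h 19 min − 30 min = 4 h 49 min → rounds to 4 h 48 min
Total credited: 14 h 6 min.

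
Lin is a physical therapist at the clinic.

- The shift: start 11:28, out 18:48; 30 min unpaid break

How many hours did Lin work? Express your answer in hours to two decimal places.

6.83 hours

The shift: 11:28–18:48 = 7 h 20 min; less 30 min break → 6 h 50 min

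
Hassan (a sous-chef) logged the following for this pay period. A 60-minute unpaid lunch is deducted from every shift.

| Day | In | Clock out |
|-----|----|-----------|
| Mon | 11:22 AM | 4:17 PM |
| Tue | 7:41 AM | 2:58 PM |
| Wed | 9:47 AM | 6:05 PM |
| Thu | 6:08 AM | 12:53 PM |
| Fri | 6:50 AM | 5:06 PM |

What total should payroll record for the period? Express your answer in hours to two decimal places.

Mon: 11:22 AM–4:17 PM = 4 h 55 min; less 60 min break → 3 h 55 min
Tue: 7:41 AM–2:58 PM = 7 h 17 min; less 60 min break → 6 h 17 min
Wed: 9:47 AM–6:05 PM = 8 h 18 min; less 60 min break → 7 h 18 min
Thu: 6:08 AM–12:53 PM = 6 h 45 min; less 60 min break → 5 h 45 min
Fri: 6:50 AM–5:06 PM = 10 h 16 min; less 60 min break → 9 h 16 min
Total: 3 h 55 min + 6 h 17 min + 7 h 18 min + 5 h 45 min + 9 h 16 min = 32 h 31 min.

32.52 hours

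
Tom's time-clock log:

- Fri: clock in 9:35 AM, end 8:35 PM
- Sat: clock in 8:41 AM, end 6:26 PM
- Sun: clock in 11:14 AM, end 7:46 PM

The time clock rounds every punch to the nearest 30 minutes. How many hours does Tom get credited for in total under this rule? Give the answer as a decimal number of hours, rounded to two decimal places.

Fri: in 9:35 AM→9:30 AM, out 8:35 PM→8:30 PM; 11 h 0 min
Sat: in 8:41 AM→8:30 AM, out 6:26 PM→6:30 PM; 10 h 0 min
Sun: in 11:14 AM→11:00 AM, out 7:46 PM→8:00 PM; 9 h 0 min
Total credited: 30 h 0 min.

30.00 hours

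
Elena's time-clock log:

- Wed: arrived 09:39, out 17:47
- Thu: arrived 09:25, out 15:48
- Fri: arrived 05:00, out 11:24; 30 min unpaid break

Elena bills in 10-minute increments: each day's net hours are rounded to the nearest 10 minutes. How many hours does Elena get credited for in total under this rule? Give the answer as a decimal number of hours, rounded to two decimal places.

Wed: 09:39–17:47 = 8 h 8 min → rounds to 8 h 10 min
Thu: 09:25–15:48 = 6 h 23 min → rounds to 6 h 20 min
Fri: 05:00–11:24 = 6 h 24 min − 30 min = 5 h 54 min → rounds to 5 h 50 min
Total credited: 20 h 20 min.

20.33 hours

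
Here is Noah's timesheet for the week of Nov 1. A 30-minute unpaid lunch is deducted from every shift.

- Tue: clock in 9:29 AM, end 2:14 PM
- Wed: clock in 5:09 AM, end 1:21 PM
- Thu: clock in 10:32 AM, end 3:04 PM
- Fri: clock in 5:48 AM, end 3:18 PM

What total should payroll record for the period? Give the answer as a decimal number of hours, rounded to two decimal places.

Tue: 9:29 AM–2:14 PM = 4 h 45 min; less 30 min break → 4 h 15 min
Wed: 5:09 AM–1:21 PM = 8 h 12 min; less 30 min break → 7 h 42 min
Thu: 10:32 AM–3:04 PM = 4 h 32 min; less 30 min break → 4 h 2 min
Fri: 5:48 AM–3:18 PM = 9 h 30 min; less 30 min break → 9 h 0 min
Total: 4 h 15 min + 7 h 42 min + 4 h 2 min + 9 h 0 min = 24 h 59 min.

24.98 hours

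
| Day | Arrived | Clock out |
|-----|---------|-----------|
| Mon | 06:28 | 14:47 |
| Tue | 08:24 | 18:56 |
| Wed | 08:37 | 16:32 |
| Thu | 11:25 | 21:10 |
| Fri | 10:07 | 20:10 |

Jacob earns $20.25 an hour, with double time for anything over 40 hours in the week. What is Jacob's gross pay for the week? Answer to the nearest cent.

$1075.95

Mon: 06:28–14:47 = 8 h 19 min
Tue: 08:24–18:56 = 10 h 32 min
Wed: 08:37–16:32 = 7 h 55 min
Thu: 11:25–21:10 = 9 h 45 min
Fri: 10:07–20:10 = 10 h 3 min
Total worked: 46 h 34 min = 2794 min.
Regular 40 h 0 min = 2400 min at $20.25/h; overtime 6 h 34 min = 394 min at $40.50/h.
Pay = (2400 × $20.25 + 394 × $40.50) ÷ 60 = $1075.95.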